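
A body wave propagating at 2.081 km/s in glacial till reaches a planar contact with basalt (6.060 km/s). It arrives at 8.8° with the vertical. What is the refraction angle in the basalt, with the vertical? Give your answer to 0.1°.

26.5°

sin θ₁/V₁ = sin θ₂/V₂ ⇒ sin θ₂ = 6.060·sin 8.8°/2.081 = 6.060·0.1530/2.081 = 0.4455.
θ₂ = sin⁻¹(0.4455) = 26.46° (from vertical).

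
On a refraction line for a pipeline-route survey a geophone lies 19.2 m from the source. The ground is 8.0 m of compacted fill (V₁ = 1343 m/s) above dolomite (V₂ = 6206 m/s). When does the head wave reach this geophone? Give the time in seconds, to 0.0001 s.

0.0147 s

θ_c = arcsin(V₁/V₂) = arcsin(1343/6206) = 12.50°, cos θ_c = 0.9763.
Intercept time tᵢ = 2h cos θ_c / V₁ = 2·8.0·0.9763/1343 = 0.01163 s.
t = x/V₂ + tᵢ = 19.2/6206 + 0.01163 = 0.01473 s.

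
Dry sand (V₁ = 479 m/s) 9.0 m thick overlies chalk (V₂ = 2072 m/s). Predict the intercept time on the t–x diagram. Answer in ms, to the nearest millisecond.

37 ms

tᵢ = 2h·√(V₂²−V₁²)/(V₁V₂).
√(V₂²−V₁²) = √(2072²−479²) = 2015.9 m/s.
tᵢ = 2·9.0·2015.9/(479·2072) = 0.03656 s.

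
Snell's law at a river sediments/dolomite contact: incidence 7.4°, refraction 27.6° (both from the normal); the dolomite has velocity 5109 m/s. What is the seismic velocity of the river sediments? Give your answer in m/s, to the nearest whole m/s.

Snell's law: sin 7.4°/V₁ = sin 27.6°/V₂.
V₁ = V₂·sin 7.4°/sin 27.6° = 5109 × 0.2780 = 1420.29 m/s.

1420 m/s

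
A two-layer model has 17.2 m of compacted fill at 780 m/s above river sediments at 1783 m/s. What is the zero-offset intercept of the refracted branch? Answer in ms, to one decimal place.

39.7 ms

θ_c = arcsin(V₁/V₂) = arcsin(780/1783) = 25.94°; cos θ_c = 0.8992.
tᵢ = 2h·cos θ_c / V₁ = 2·17.2·0.8992 / 780 = 0.03966 s.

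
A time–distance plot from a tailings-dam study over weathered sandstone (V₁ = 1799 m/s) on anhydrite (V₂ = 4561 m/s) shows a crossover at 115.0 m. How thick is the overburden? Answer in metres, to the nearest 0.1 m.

37.9 m

x_cross = 2h·√((V₂+V₁)/(V₂−V₁)) → h = x_cross / (2·√((V₂+V₁)/(V₂−V₁))).
√((V₂+V₁)/(V₂−V₁)) = √((4561+1799)/(4561−1799)) = 1.5175.
h = 115.0 / (2·1.5175) = 37.89 m.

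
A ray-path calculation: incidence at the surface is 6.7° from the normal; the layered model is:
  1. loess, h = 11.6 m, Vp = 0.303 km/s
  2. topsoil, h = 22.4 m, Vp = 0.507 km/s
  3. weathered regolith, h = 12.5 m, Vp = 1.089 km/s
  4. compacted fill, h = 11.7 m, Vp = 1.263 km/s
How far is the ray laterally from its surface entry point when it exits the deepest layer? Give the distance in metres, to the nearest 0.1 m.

Ray parameter p = sin 6.7° / 0.303 km/s = 3.8505e-01 s/km.
Layer 1: θ = 6.70°; offset = 11.6·tan 6.70° = 1.363 m.
Layer 2: sin θ = p·0.507 = 0.1952 → θ = 11.26°; offset = 22.4·tan 11.26° = 4.459 m.
Layer 3: sin θ = p·1.089 = 0.4193 → θ = 24.79°; offset = 12.5·tan 24.79° = 5.774 m.
Layer 4: sin θ = p·1.263 = 0.4863 → θ = 29.10°; offset = 11.7·tan 29.10° = 6.512 m.
Summing the layer offsets gives 18.107 m.

18.1 m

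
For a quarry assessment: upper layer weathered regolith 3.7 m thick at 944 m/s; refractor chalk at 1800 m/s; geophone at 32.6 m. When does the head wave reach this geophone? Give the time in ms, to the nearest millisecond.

t = x/V₂ + 2h·√(V₂²−V₁²)/(V₁V₂).
√(V₂²−V₁²) = √(1800²−944²) = 1532.6 m/s; delay term = 2·3.7·1532.6/(944·1800) = 0.00667 s.
t = 32.6/1800 + 0.00667 = 0.02479 s.

25 ms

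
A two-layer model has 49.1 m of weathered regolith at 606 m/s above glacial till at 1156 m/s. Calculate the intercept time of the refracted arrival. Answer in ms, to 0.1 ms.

138.0 ms

θ_c = arcsin(V₁/V₂) = arcsin(606/1156) = 31.62°; cos θ_c = 0.8516.
tᵢ = 2h·cos θ_c / V₁ = 2·49.1·0.8516 / 606 = 0.13800 s.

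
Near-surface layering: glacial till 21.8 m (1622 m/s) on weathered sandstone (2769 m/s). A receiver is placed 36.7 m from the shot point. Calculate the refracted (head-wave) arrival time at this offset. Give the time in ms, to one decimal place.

t = x/V₂ + 2h·√(V₂²−V₁²)/(V₁V₂).
√(V₂²−V₁²) = √(2769²−1622²) = 2244.2 m/s; delay term = 2·21.8·2244.2/(1622·2769) = 0.02179 s.
t = 36.7/2769 + 0.02179 = 0.03504 s.

35.0 ms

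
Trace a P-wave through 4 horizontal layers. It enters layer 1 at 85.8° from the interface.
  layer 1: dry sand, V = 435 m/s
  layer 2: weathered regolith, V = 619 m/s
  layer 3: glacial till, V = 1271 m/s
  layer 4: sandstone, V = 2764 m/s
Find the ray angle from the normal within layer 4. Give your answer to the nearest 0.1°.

27.7°

From the normal: θ₁ = 90° − 85.8° = 4.2°.
Snell's law across each interface conserves sin θ / V, so sin θ_4 = V_4·sin θ₁/V₁.
sin θ_4 = 2764 × sin 4.2° / 435 = 0.4654.
θ_4 = arcsin 0.4654 = 27.73°.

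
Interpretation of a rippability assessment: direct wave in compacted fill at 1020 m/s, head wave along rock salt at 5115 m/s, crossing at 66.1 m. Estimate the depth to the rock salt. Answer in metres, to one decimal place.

x_cross = 2h·√((V₂+V₁)/(V₂−V₁)) → h = x_cross / (2·√((V₂+V₁)/(V₂−V₁))).
√((V₂+V₁)/(V₂−V₁)) = √((5115+1020)/(5115−1020)) = 1.2240.
h = 66.1 / (2·1.2240) = 27.00 m.

27.0 m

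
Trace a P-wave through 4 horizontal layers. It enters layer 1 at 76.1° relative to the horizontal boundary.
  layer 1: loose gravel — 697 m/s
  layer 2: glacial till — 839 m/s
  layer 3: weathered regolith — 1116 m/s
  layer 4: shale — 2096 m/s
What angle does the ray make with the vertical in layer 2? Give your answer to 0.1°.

From the normal: θ₁ = 90° − 76.1° = 13.9°.
Ray parameter p = sin 13.9° / 697 = 3.4466e-04 s/m.
sin θ_2 = p·V_2 = 3.4466e-04 × 839 = 0.2892.
θ_2 = arcsin 0.2892 = 16.81°.

16.8°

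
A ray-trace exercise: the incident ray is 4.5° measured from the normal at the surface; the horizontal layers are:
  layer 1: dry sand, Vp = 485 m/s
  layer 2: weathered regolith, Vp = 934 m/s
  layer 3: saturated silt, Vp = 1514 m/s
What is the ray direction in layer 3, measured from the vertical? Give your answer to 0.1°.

Snell's law across each interface conserves sin θ / V, so sin θ_3 = V_3·sin θ₁/V₁.
sin θ_3 = 1514 × sin 4.5° / 485 = 0.2449.
θ_3 = 14.18° from the vertical.

14.2°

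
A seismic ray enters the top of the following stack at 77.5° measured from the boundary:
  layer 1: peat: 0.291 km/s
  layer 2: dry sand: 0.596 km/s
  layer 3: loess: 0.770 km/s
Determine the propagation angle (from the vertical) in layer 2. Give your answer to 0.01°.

26.31°

From the normal: θ₁ = 90° − 77.5° = 12.5°.
Ray parameter p = sin 12.5° / 0.291 = 7.4378e-01 s/km.
sin θ_2 = p·V_2 = 7.4378e-01 × 0.596 = 0.4433.
θ_2 = arcsin 0.4433 = 26.31°.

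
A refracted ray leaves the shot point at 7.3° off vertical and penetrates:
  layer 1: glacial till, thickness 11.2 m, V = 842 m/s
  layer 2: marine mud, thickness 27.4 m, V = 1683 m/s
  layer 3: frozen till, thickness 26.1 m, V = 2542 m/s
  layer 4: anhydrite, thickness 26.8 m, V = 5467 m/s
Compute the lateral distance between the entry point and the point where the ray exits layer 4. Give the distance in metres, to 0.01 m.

58.60 m

Apply Snell's law at each interface; in layer i the horizontal offset is hᵢ·tan θᵢ.
Layer 1: θ = 7.30°; offset = 11.2·tan 7.30° = 1.4348 m.
Layer 2: sin θ = 1683·sin 7.3°/842 = 0.2540, θ = 14.71°; offset = 27.4·tan 14.71° = 7.1949 m.
Layer 3: sin θ = 2542·sin 7.3°/842 = 0.3836, θ = 22.56°; offset = 26.1·tan 22.56° = 10.8416 m.
Layer 4: sin θ = 5467·sin 7.3°/842 = 0.8250, θ = 55.59°; offset = 26.8·tan 55.59° = 39.1257 m.
Summing the layer offsets gives 58.5970 m.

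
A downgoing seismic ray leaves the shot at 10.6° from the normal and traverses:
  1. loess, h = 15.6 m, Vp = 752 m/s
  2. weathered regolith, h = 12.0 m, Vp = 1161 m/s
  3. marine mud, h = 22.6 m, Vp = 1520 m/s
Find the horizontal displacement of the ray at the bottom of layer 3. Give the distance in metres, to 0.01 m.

15.53 m

Apply Snell's law at each interface; in layer i the horizontal offset is hᵢ·tan θᵢ.
Layer 1: θ = 10.60°; offset = 15.6·tan 10.60° = 2.9195 m.
Layer 2: sin θ = 1161·sin 10.6°/752 = 0.2840, θ = 16.50°; offset = 12.0·tan 16.50° = 3.5543 m.
Layer 3: sin θ = 1520·sin 10.6°/752 = 0.3718, θ = 21.83°; offset = 22.6·tan 21.83° = 9.0520 m.
Σ offsets = 15.5258 m.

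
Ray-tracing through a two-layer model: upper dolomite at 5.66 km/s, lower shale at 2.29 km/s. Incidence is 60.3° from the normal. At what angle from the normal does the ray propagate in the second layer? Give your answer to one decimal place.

Snell's law: sin θ₂ = (V₂/V₁)·sin θ₁ = (2.29/5.66)·sin 60.3° = 0.3514.
θ₂ = arcsin 0.3514 = 20.58° from the normal.

20.6°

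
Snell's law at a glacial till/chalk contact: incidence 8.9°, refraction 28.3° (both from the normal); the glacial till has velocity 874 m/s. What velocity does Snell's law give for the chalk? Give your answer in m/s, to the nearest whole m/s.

2678 m/s

sin 8.9° = 0.1547; sin 28.3° = 0.4741.
V₂ = V₁·(sin θ₂/sin θ₁) = 874·(0.4741/0.1547) = 2678.25 m/s.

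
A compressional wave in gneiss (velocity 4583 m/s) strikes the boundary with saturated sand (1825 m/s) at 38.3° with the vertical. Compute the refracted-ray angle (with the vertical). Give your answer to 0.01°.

14.29°

Snell's law: sin θ₂ = (V₂/V₁)·sin θ₁ = (1825/4583)·sin 38.3° = 0.2468.
θ₂ = arcsin 0.2468 = 14.29° from the normal.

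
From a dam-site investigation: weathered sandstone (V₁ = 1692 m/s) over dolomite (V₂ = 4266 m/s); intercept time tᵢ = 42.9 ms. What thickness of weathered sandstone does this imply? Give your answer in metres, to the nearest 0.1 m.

39.5 m

θ_c = arcsin(1692/4266) = 23.37°; cos θ_c = 0.9180.
tᵢ = 2h cos θ_c/V₁ ⇒ h = tᵢ·V₁/(2 cos θ_c) = 0.0429·1692/(2·0.9180) = 39.54 m.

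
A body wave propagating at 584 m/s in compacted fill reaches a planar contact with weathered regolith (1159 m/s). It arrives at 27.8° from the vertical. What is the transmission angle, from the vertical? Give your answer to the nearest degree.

68°

Snell's law: sin θ₂ = (V₂/V₁)·sin θ₁ = (1159/584)·sin 27.8° = 0.9256.
θ₂ = sin⁻¹(0.9256) = 67.76° (from vertical).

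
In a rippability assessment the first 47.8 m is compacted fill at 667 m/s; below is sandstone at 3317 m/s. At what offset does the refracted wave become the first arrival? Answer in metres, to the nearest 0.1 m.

x_cross = 2h·√((V₂+V₁)/(V₂−V₁)).
(V₂+V₁)/(V₂−V₁) = (3317+667)/(3317−667) = 1.5034; √ = 1.2261.
x_cross = 2·47.8·1.2261 = 117.22 m.

117.2 m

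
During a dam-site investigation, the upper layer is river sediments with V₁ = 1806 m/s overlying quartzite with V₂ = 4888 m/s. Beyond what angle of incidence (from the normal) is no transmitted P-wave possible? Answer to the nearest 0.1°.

21.7°

At critical incidence the refracted ray runs along the interface (θ₂ = 90°), so sin θ_c = V₁/V₂.
θ_c = arcsin(1806/4888) = arcsin 0.3695 = 21.68°.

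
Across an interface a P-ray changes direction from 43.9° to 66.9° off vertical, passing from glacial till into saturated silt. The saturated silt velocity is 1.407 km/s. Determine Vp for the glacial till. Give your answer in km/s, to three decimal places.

Snell's law: sin 43.9°/V₁ = sin 66.9°/V₂.
V₁ = V₂·sin 43.9°/sin 66.9° = 1.407 × 0.7538 = 1.061 km/s.

1.061 km/s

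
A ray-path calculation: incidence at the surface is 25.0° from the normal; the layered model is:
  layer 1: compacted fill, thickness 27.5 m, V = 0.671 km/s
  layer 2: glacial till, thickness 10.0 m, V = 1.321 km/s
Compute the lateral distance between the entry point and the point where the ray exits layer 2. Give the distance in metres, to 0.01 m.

p = sin θ₁/V₁ = sin 25.0°/0.671 = 6.2983e-01 s/km is conserved through the stack.
Layer 1: θ = 25.00°; offset = 27.5·tan 25.00° = 12.8235 m.
Layer 2: sin θ = p·1.321 = 0.8320 → θ = 56.31°; offset = 10.0·tan 56.31° = 14.9976 m.
Σ offsets = 27.8211 m.

27.82 m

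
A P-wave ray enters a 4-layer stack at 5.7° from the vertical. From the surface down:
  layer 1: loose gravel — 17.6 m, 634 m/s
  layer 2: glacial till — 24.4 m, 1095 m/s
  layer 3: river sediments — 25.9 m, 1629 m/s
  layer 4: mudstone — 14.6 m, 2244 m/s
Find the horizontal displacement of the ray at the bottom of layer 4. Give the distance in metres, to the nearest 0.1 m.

18.3 m

Ray parameter p = sin 5.7° / 634 m/s = 1.5666e-04 s/m.
Layer 1: θ = 5.70°; offset = 17.6·tan 5.70° = 1.757 m.
Layer 2: sin θ = p·1095 = 0.1715 → θ = 9.88°; offset = 24.4·tan 9.88° = 4.249 m.
Layer 3: sin θ = p·1629 = 0.2552 → θ = 14.78°; offset = 25.9·tan 14.78° = 6.836 m.
Layer 4: sin θ = p·2244 = 0.3515 → θ = 20.58°; offset = 14.6·tan 20.58° = 5.482 m.
Summing the layer offsets gives 18.323 m.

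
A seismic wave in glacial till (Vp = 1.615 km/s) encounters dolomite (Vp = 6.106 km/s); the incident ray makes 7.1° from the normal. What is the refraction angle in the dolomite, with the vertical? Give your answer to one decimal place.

27.9°

sin θ₁/V₁ = sin θ₂/V₂ ⇒ sin θ₂ = 6.106·sin 7.1°/1.615 = 6.106·0.1236/1.615 = 0.4673.
θ₂ = sin⁻¹(0.4673) = 27.86° (from vertical).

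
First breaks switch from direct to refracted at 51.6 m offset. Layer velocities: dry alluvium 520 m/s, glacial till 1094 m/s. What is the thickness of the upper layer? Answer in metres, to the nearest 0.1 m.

15.4 m

h = (x_cross/2)·√((V₂−V₁)/(V₂+V₁)).
(V₂−V₁)/(V₂+V₁) = (1094−520)/(1094+520) = 0.3556; √ = 0.5964.
h = (51.6/2)·0.5964 = 15.39 m.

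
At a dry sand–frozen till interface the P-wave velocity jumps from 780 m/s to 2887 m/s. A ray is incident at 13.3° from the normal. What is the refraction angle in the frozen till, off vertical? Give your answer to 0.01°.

58.37°

Snell's law: sin θ₂ = (V₂/V₁)·sin θ₁ = (2887/780)·sin 13.3° = 0.8515.
θ₂ = arcsin 0.8515 = 58.37° from the normal.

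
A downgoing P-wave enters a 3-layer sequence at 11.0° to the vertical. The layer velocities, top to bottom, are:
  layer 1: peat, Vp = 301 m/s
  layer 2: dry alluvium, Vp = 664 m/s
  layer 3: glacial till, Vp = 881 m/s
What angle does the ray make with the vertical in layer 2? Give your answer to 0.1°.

24.9°

Snell's law across each interface conserves sin θ / V, so sin θ_2 = V_2·sin θ₁/V₁.
sin θ_2 = 664 × sin 11.0° / 301 = 0.4209.
θ_2 = arcsin 0.4209 = 24.89°.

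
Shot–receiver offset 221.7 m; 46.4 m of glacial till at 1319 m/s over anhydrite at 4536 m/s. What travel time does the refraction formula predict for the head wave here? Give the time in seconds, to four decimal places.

0.1162 s

t = x/V₂ + 2h·√(V₂²−V₁²)/(V₁V₂).
√(V₂²−V₁²) = √(4536²−1319²) = 4340.0 m/s; delay term = 2·46.4·4340.0/(1319·4536) = 0.06732 s.
t = 221.7/4536 + 0.06732 = 0.11619 s.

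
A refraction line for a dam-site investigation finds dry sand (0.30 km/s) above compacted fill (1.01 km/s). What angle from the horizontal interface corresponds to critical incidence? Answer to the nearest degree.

At critical incidence the refracted ray runs along the interface (θ₂ = 90°), so sin θ_c = V₁/V₂.
θ_c = arcsin(0.30/1.01) = arcsin 0.2970 = 17.28°.
Measured from the interface: 90° − 17.28° = 72.72°.

73°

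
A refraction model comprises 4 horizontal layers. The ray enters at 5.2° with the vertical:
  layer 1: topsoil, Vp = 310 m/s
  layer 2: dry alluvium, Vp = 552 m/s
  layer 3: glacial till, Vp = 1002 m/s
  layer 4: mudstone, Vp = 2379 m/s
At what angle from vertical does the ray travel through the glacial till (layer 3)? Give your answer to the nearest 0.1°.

17.0°

Snell's law across each interface conserves sin θ / V, so sin θ_3 = V_3·sin θ₁/V₁.
sin θ_3 = 1002 × sin 5.2° / 310 = 0.2929.
θ_3 = arcsin 0.2929 = 17.03°.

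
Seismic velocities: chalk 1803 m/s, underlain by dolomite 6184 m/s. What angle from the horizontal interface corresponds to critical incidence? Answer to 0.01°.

73.05°

Critical incidence: sin θ_c = V₁/V₂ = 1803/6184 = 0.2916.
θ_c = arcsin 0.2916 = 16.95°.
Measured from the interface: 90° − 16.95° = 73.05°.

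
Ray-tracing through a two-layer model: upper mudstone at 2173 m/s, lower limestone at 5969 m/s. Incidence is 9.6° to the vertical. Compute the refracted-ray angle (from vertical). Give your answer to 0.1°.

27.3°

Snell's law: sin θ₂ = (V₂/V₁)·sin θ₁ = (5969/2173)·sin 9.6° = 0.4581.
θ₂ = sin⁻¹(0.4581) = 27.26° (from vertical).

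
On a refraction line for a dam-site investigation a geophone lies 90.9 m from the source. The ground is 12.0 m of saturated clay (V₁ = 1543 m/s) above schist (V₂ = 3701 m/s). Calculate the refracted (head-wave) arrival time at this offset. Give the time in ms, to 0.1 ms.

t = x/V₂ + 2h·√(V₂²−V₁²)/(V₁V₂).
√(V₂²−V₁²) = √(3701²−1543²) = 3364.0 m/s; delay term = 2·12.0·3364.0/(1543·3701) = 0.01414 s.
t = 90.9/3701 + 0.01414 = 0.03870 s.

38.7 ms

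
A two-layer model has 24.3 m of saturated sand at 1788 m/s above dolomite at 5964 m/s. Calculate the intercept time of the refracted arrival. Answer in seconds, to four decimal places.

0.0259 s

tᵢ = 2h·√(V₂²−V₁²)/(V₁V₂).
√(V₂²−V₁²) = √(5964²−1788²) = 5689.7 m/s.
tᵢ = 2·24.3·5689.7/(1788·5964) = 0.02593 s.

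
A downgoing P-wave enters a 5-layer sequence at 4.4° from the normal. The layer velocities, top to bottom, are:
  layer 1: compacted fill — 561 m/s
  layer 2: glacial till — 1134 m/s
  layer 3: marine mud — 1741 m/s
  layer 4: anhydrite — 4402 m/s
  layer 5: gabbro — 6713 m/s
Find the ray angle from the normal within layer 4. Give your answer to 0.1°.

Snell's law across each interface conserves sin θ / V, so sin θ_4 = V_4·sin θ₁/V₁.
sin θ_4 = 4402 × sin 4.4° / 561 = 0.6020.
θ_4 = 37.01° from the vertical.

37.0°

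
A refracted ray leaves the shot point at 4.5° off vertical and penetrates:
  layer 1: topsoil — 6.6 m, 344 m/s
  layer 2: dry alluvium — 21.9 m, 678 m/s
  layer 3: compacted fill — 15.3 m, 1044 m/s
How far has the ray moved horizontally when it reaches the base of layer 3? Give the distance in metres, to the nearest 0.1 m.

Ray parameter p = sin 4.5° / 344 m/s = 2.2808e-04 s/m.
Layer 1: θ = 4.50°; offset = 6.6·tan 4.50° = 0.519 m.
Layer 2: sin θ = p·678 = 0.1546 → θ = 8.90°; offset = 21.9·tan 8.90° = 3.428 m.
Layer 3: sin θ = p·1044 = 0.2381 → θ = 13.78°; offset = 15.3·tan 13.78° = 3.751 m.
Total horizontal offset = 7.698 m.

7.7 m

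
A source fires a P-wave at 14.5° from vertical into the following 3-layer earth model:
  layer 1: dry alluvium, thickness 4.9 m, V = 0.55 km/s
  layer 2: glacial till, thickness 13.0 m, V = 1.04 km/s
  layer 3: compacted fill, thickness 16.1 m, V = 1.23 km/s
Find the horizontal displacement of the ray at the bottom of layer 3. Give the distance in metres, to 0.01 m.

Apply Snell's law at each interface; in layer i the horizontal offset is hᵢ·tan θᵢ.
Layer 1: θ = 14.50°; offset = 4.9·tan 14.50° = 1.2672 m.
Layer 2: sin θ = 1.04·sin 14.5°/0.55 = 0.4734, θ = 28.26°; offset = 13.0·tan 28.26° = 6.9876 m.
Layer 3: sin θ = 1.23·sin 14.5°/0.55 = 0.5599, θ = 34.05°; offset = 16.1·tan 34.05° = 10.8807 m.
Σ offsets = 19.1355 m.

19.14 m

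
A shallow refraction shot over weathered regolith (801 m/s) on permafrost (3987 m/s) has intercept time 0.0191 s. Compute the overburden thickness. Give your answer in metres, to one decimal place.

θ_c = arcsin(801/3987) = 11.59°; cos θ_c = 0.9796.
tᵢ = 2h cos θ_c/V₁ ⇒ h = tᵢ·V₁/(2 cos θ_c) = 0.0191·801/(2·0.9796) = 7.81 m.

7.8 m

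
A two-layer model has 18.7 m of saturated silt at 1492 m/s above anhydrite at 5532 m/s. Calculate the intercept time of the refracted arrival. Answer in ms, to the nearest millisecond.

tᵢ = 2h·√(V₂²−V₁²)/(V₁V₂).
√(V₂²−V₁²) = √(5532²−1492²) = 5327.0 m/s.
tᵢ = 2·18.7·5327.0/(1492·5532) = 0.02414 s.

24 ms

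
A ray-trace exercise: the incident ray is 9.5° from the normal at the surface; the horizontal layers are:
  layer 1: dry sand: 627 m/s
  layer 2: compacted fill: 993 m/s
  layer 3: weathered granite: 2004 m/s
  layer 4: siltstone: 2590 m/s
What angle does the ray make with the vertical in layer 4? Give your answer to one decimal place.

43.0°

Ray parameter p = sin 9.5° / 627 = 2.6323e-04 s/m.
sin θ_4 = p·V_4 = 2.6323e-04 × 2590 = 0.6818.
θ_4 = 42.98° from the vertical.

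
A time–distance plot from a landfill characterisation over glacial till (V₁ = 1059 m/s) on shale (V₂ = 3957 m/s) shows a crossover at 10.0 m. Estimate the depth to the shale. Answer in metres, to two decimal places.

3.80 m

x_cross = 2h·√((V₂+V₁)/(V₂−V₁)) → h = x_cross / (2·√((V₂+V₁)/(V₂−V₁))).
√((V₂+V₁)/(V₂−V₁)) = √((3957+1059)/(3957−1059)) = 1.3156.
h = 10.0 / (2·1.3156) = 3.80 m.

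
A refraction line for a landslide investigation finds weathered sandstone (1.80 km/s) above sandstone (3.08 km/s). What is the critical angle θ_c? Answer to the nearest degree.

At critical incidence the refracted ray runs along the interface (θ₂ = 90°), so sin θ_c = V₁/V₂.
θ_c = arcsin(1.80/3.08) = arcsin 0.5844 = 35.76°.

36°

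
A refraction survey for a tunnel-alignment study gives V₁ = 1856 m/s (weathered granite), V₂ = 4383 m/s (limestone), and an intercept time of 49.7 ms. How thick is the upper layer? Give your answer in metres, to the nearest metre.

51 m

h = tᵢ·V₁·V₂ / (2·√(V₂²−V₁²)).
√(V₂²−V₁²) = √(4383² − 1856²) = 3970.6 m/s.
h = 0.0497 s × 1856 × 4383 / (2 × 3970.6) = 50.91 m.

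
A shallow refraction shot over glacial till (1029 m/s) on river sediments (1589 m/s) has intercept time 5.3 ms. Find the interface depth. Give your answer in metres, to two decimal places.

3.58 m

h = tᵢ·V₁·V₂ / (2·√(V₂²−V₁²)).
√(V₂²−V₁²) = √(1589² − 1029²) = 1210.8 m/s.
h = 0.0053 s × 1029 × 1589 / (2 × 1210.8) = 3.58 m.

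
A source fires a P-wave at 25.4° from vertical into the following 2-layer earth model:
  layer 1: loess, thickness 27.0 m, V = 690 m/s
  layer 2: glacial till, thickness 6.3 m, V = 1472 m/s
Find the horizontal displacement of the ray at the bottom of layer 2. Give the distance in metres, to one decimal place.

Ray parameter p = sin 25.4° / 690 m/s = 6.2165e-04 s/m.
Layer 1: θ = 25.40°; offset = 27.0·tan 25.40° = 12.821 m.
Layer 2: sin θ = p·1472 = 0.9151 → θ = 66.21°; offset = 6.3·tan 66.21° = 14.294 m.
Total horizontal offset = 27.114 m.

27.1 m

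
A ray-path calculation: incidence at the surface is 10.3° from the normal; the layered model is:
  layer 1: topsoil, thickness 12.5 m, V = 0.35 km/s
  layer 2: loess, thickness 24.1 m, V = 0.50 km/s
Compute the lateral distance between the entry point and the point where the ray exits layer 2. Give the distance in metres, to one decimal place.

8.6 m

Apply Snell's law at each interface; in layer i the horizontal offset is hᵢ·tan θᵢ.
Layer 1: θ = 10.30°; offset = 12.5·tan 10.30° = 2.272 m.
Layer 2: sin θ = 0.50·sin 10.3°/0.35 = 0.2554, θ = 14.80°; offset = 24.1·tan 14.80° = 6.367 m.
Total horizontal offset = 8.639 m.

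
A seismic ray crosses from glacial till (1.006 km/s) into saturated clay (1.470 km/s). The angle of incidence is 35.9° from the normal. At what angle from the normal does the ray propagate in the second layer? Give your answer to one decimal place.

59.0°

sin θ₁/V₁ = sin θ₂/V₂ ⇒ sin θ₂ = 1.470·sin 35.9°/1.006 = 1.470·0.5864/1.006 = 0.8568.
θ₂ = sin⁻¹(0.8568) = 58.96° (from vertical).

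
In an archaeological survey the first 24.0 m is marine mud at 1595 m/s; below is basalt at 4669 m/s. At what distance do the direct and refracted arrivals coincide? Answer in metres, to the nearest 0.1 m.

x_cross = 2h·√((V₂+V₁)/(V₂−V₁)).
(V₂+V₁)/(V₂−V₁) = (4669+1595)/(4669−1595) = 2.0377; √ = 1.4275.
x_cross = 2·24.0·1.4275 = 68.52 m.

68.5 m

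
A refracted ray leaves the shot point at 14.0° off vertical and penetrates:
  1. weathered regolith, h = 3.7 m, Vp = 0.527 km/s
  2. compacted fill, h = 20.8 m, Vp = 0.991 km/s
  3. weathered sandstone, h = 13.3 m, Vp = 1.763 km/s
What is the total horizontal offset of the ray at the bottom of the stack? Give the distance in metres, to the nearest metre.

Apply Snell's law at each interface; in layer i the horizontal offset is hᵢ·tan θᵢ.
Layer 1: θ = 14.00°; offset = 3.7·tan 14.00° = 0.923 m.
Layer 2: sin θ = 0.991·sin 14.0°/0.527 = 0.4549, θ = 27.06°; offset = 20.8·tan 27.06° = 10.626 m.
Layer 3: sin θ = 1.763·sin 14.0°/0.527 = 0.8093, θ = 54.03°; offset = 13.3·tan 54.03° = 18.325 m.
Total horizontal offset = 29.873 m.

30 m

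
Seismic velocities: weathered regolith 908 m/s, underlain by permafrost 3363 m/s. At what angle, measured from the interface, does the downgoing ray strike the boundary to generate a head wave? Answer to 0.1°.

74.3°

Critical incidence: sin θ_c = V₁/V₂ = 908/3363 = 0.2700.
θ_c = arcsin 0.2700 = 15.66°.
Measured from the interface: 90° − 15.66° = 74.34°.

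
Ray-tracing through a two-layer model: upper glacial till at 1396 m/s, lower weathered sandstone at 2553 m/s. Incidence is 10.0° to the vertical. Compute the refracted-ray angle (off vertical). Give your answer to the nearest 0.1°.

Snell's law: sin θ₂ = (V₂/V₁)·sin θ₁ = (2553/1396)·sin 10.0° = 0.3176.
θ₂ = sin⁻¹(0.3176) = 18.52° (from vertical).

18.5°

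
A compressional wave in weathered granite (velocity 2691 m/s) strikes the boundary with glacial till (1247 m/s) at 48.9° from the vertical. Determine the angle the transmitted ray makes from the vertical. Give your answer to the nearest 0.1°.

20.4°

sin θ₁/V₁ = sin θ₂/V₂ ⇒ sin θ₂ = 1247·sin 48.9°/2691 = 1247·0.7536/2691 = 0.3492.
θ₂ = sin⁻¹(0.3492) = 20.44° (from vertical).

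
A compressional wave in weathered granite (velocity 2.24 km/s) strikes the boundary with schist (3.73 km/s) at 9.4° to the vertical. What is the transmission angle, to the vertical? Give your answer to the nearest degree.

Snell's law: sin θ₂ = (V₂/V₁)·sin θ₁ = (3.73/2.24)·sin 9.4° = 0.2720.
θ₂ = sin⁻¹(0.2720) = 15.78° (from vertical).

16°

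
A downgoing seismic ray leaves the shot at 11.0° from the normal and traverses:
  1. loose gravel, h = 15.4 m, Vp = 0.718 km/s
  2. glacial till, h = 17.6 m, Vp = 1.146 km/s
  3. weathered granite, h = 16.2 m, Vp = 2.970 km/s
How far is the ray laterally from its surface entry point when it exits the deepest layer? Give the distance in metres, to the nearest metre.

29 m

p = sin θ₁/V₁ = sin 11.0°/0.718 = 2.6575e-01 s/km is conserved through the stack.
Layer 1: θ = 11.00°; offset = 15.4·tan 11.00° = 2.993 m.
Layer 2: sin θ = p·1.146 = 0.3046 → θ = 17.73°; offset = 17.6·tan 17.73° = 5.627 m.
Layer 3: sin θ = p·2.970 = 0.7893 → θ = 52.12°; offset = 16.2·tan 52.12° = 20.823 m.
Summing the layer offsets gives 29.444 m.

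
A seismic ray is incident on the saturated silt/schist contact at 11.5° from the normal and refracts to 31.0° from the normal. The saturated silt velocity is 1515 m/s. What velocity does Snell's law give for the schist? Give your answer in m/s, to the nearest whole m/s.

Snell's law: sin 11.5°/V₁ = sin 31.0°/V₂.
V₂ = V₁·sin 31.0°/sin 11.5° = 1515 × 2.5834 = 3913.78 m/s.

3914 m/s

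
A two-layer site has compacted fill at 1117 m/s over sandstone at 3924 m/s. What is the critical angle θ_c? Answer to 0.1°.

16.5°

Critical incidence: sin θ_c = V₁/V₂ = 1117/3924 = 0.2847.
θ_c = arcsin 0.2847 = 16.54°.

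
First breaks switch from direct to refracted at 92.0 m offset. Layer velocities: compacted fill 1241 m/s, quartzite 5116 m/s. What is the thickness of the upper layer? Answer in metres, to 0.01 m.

35.91 m

x_cross = 2h·√((V₂+V₁)/(V₂−V₁)) → h = x_cross / (2·√((V₂+V₁)/(V₂−V₁))).
√((V₂+V₁)/(V₂−V₁)) = √((5116+1241)/(5116−1241)) = 1.2808.
h = 92.0 / (2·1.2808) = 35.91 m.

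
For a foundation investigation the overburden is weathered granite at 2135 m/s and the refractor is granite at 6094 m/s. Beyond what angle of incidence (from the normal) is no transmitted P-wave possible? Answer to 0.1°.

20.5°

At critical incidence the refracted ray runs along the interface (θ₂ = 90°), so sin θ_c = V₁/V₂.
θ_c = arcsin(2135/6094) = arcsin 0.3503 = 20.51°.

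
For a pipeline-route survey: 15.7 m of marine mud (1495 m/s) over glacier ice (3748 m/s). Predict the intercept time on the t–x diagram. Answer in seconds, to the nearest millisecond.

θ_c = arcsin(V₁/V₂) = arcsin(1495/3748) = 23.51°; cos θ_c = 0.9170.
tᵢ = 2h·cos θ_c / V₁ = 2·15.7·0.9170 / 1495 = 0.01926 s.

0.019 s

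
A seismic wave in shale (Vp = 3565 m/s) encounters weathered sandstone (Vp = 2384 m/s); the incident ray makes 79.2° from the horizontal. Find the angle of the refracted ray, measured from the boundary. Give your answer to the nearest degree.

83°

Convert to the normal: θ₁ = 90° − 79.2° = 10.8°.
sin θ₁/V₁ = sin θ₂/V₂ ⇒ sin θ₂ = 2384·sin 10.8°/3565 = 2384·0.1874/3565 = 0.1253.
θ₂ = sin⁻¹(0.1253) = 7.20° (from vertical).
From the interface: 90° − 7.20° = 82.80°.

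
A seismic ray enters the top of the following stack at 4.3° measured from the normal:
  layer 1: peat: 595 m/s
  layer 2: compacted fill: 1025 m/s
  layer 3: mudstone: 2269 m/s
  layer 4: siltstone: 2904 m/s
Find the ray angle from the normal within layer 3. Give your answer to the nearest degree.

Ray parameter p = sin 4.3° / 595 = 1.2601e-04 s/m.
sin θ_3 = p·V_3 = 1.2601e-04 × 2269 = 0.2859.
θ_3 = 16.61° from the vertical.

17°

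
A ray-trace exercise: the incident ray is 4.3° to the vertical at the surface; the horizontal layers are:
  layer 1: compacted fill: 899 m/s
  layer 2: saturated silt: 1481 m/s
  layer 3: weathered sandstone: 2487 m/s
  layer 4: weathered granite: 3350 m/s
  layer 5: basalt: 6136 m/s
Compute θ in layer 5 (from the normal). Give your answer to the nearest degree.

Snell's law across each interface conserves sin θ / V, so sin θ_5 = V_5·sin θ₁/V₁.
sin θ_5 = 6136 × sin 4.3° / 899 = 0.5118.
θ_5 = arcsin 0.5118 = 30.78°.

31°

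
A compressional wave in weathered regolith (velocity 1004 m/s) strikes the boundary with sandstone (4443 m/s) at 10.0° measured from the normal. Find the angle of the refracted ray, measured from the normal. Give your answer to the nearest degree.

sin θ₁/V₁ = sin θ₂/V₂ ⇒ sin θ₂ = 4443·sin 10.0°/1004 = 4443·0.1736/1004 = 0.7684.
θ₂ = arcsin 0.7684 = 50.21° from the normal.

50°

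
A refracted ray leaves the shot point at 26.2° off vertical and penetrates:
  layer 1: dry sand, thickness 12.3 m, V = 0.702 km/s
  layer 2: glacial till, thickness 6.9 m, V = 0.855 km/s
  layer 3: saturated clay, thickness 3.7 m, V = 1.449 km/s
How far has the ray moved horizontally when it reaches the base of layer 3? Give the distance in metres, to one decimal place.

Ray parameter p = sin 26.2° / 0.702 km/s = 6.2893e-01 s/km.
Layer 1: θ = 26.20°; offset = 12.3·tan 26.20° = 6.052 m.
Layer 2: sin θ = p·0.855 = 0.5377 → θ = 32.53°; offset = 6.9·tan 32.53° = 4.401 m.
Layer 3: sin θ = p·1.449 = 0.9113 → θ = 65.69°; offset = 3.7·tan 65.69° = 8.190 m.
Σ offsets = 18.643 m.

18.6 m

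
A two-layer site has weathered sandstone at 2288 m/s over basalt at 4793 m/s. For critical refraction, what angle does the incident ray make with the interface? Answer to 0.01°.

Critical incidence: sin θ_c = V₁/V₂ = 2288/4793 = 0.4774.
θ_c = arcsin 0.4774 = 28.51°.
Measured from the interface: 90° − 28.51° = 61.49°.

61.49°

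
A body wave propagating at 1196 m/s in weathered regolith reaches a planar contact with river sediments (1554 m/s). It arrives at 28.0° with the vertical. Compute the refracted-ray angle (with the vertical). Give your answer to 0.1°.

Snell's law: sin θ₂ = (V₂/V₁)·sin θ₁ = (1554/1196)·sin 28.0° = 0.6100.
θ₂ = arcsin 0.6100 = 37.59° from the normal.

37.6°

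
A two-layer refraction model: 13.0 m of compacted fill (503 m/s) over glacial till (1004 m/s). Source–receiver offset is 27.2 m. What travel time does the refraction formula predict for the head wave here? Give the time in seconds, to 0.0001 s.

θ_c = arcsin(V₁/V₂) = arcsin(503/1004) = 30.07°, cos θ_c = 0.8654.
Intercept time tᵢ = 2h cos θ_c / V₁ = 2·13.0·0.8654/503 = 0.04473 s.
t = x/V₂ + tᵢ = 27.2/1004 + 0.04473 = 0.07183 s.

0.0718 s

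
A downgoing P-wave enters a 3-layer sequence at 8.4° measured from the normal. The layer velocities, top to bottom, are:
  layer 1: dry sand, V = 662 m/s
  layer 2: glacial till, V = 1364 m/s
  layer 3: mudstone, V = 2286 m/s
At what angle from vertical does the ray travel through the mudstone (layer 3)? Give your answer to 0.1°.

30.3°

Ray parameter p = sin 8.4° / 662 = 2.2067e-04 s/m.
sin θ_3 = p·V_3 = 2.2067e-04 × 2286 = 0.5044.
θ_3 = 30.29° from the vertical.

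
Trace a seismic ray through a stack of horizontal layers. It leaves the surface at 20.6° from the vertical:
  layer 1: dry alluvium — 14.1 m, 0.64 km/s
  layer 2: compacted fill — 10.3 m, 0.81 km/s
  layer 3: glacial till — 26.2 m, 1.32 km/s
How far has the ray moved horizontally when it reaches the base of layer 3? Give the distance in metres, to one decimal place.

Apply Snell's law at each interface; in layer i the horizontal offset is hᵢ·tan θᵢ.
Layer 1: θ = 20.60°; offset = 14.1·tan 20.60° = 5.300 m.
Layer 2: sin θ = 0.81·sin 20.6°/0.64 = 0.4453, θ = 26.44°; offset = 10.3·tan 26.44° = 5.122 m.
Layer 3: sin θ = 1.32·sin 20.6°/0.64 = 0.7257, θ = 46.52°; offset = 26.2·tan 46.52° = 27.633 m.
Total horizontal offset = 38.055 m.

38.1 m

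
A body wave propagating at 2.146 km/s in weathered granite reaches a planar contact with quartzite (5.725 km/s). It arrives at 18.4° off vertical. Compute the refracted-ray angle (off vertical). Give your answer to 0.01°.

57.36°

Snell's law: sin θ₂ = (V₂/V₁)·sin θ₁ = (5.725/2.146)·sin 18.4° = 0.8421.
θ₂ = arcsin 0.8421 = 57.36° from the normal.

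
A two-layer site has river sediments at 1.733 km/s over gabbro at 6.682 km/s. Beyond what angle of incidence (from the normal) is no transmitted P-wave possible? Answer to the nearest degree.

15°

Critical incidence: sin θ_c = V₁/V₂ = 1.733/6.682 = 0.2594.
θ_c = arcsin 0.2594 = 15.03°.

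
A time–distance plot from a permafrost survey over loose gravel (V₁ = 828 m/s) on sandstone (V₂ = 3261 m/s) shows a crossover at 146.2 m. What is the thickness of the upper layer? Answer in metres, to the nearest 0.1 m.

56.4 m

h = (x_cross/2)·√((V₂−V₁)/(V₂+V₁)).
(V₂−V₁)/(V₂+V₁) = (3261−828)/(3261+828) = 0.5950; √ = 0.7714.
h = (146.2/2)·0.7714 = 56.39 m.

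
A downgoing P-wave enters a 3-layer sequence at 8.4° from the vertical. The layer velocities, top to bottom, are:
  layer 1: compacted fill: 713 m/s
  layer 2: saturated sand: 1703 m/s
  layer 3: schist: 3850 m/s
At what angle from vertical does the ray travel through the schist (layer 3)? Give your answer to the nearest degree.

Ray parameter p = sin 8.4° / 713 = 2.0489e-04 s/m.
sin θ_3 = p·V_3 = 2.0489e-04 × 3850 = 0.7888.
θ_3 = 52.07° from the vertical.

52°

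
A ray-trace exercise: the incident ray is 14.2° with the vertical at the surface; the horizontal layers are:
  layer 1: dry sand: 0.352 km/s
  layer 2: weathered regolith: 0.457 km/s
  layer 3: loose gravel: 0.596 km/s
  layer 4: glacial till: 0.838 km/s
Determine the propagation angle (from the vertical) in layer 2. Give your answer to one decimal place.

Ray parameter p = sin 14.2° / 0.352 = 6.9690e-01 s/km.
sin θ_2 = p·V_2 = 6.9690e-01 × 0.457 = 0.3185.
θ_2 = 18.57° from the vertical.

18.6°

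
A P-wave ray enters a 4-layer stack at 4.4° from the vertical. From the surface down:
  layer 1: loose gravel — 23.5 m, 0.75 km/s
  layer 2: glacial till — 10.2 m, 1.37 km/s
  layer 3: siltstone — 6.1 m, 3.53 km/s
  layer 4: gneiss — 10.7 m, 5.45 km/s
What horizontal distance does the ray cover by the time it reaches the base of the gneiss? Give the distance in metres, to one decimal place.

12.8 m

Ray parameter p = sin 4.4° / 0.75 km/s = 1.0229e-01 s/km.
Layer 1: θ = 4.40°; offset = 23.5·tan 4.40° = 1.808 m.
Layer 2: sin θ = p·1.37 = 0.1401 → θ = 8.06°; offset = 10.2·tan 8.06° = 1.444 m.
Layer 3: sin θ = p·3.53 = 0.3611 → θ = 21.17°; offset = 6.1·tan 21.17° = 2.362 m.
Layer 4: sin θ = p·5.45 = 0.5575 → θ = 33.88°; offset = 10.7·tan 33.88° = 7.185 m.
Total horizontal offset = 12.799 m.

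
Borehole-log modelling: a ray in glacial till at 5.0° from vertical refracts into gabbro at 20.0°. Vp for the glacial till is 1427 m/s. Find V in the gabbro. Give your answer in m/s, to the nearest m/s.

5600 m/s

sin 5.0° = 0.0872; sin 20.0° = 0.3420.
V₂ = V₁·(sin θ₂/sin θ₁) = 1427·(0.3420/0.0872) = 5599.89 m/s.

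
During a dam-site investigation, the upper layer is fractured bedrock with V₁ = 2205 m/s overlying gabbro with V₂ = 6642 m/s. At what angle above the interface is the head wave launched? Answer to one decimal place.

70.6°

At critical incidence the refracted ray runs along the interface (θ₂ = 90°), so sin θ_c = V₁/V₂.
θ_c = arcsin(2205/6642) = arcsin 0.3320 = 19.39°.
Measured from the interface: 90° − 19.39° = 70.61°.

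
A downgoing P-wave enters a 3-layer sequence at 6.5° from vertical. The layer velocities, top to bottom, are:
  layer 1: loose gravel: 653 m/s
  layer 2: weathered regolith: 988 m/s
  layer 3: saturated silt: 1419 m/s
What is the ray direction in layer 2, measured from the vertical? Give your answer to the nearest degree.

10°

Ray parameter p = sin 6.5° / 653 = 1.7336e-04 s/m.
sin θ_2 = p·V_2 = 1.7336e-04 × 988 = 0.1713.
θ_2 = arcsin 0.1713 = 9.86°.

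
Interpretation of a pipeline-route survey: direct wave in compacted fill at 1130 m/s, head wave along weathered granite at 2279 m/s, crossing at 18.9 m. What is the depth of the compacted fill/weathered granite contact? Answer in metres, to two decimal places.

5.49 m

h = (x_cross/2)·√((V₂−V₁)/(V₂+V₁)).
(V₂−V₁)/(V₂+V₁) = (2279−1130)/(2279+1130) = 0.3370; √ = 0.5806.
h = (18.9/2)·0.5806 = 5.49 m.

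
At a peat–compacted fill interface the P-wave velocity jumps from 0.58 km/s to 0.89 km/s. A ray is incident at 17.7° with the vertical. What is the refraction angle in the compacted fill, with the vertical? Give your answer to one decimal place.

Snell's law: sin θ₂ = (V₂/V₁)·sin θ₁ = (0.89/0.58)·sin 17.7° = 0.4665.
θ₂ = arcsin 0.4665 = 27.81° from the normal.

27.8°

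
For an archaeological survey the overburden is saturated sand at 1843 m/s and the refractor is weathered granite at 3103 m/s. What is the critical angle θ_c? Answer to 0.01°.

At critical incidence the refracted ray runs along the interface (θ₂ = 90°), so sin θ_c = V₁/V₂.
θ_c = arcsin(1843/3103) = arcsin 0.5939 = 36.44°.

36.44°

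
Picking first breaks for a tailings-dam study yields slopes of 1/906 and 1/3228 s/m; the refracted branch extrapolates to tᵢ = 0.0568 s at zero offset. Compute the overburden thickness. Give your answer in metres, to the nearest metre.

h = tᵢ·V₁·V₂ / (2·√(V₂²−V₁²)).
√(V₂²−V₁²) = √(3228² − 906²) = 3098.2 m/s.
h = 0.0568 s × 906 × 3228 / (2 × 3098.2) = 26.81 m.

27 m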